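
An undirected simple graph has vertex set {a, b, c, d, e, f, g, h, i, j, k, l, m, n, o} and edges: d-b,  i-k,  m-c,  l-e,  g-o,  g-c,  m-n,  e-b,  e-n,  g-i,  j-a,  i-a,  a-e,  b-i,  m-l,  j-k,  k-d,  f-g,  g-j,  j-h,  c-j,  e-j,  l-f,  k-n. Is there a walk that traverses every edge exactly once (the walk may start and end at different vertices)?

Degrees: a:3, b:3, c:3, d:2, e:5, f:2, g:5, h:1, i:4, j:6, k:4, l:3, m:3, n:3, o:1
Odd-degree vertices: a, b, c, e, g, h, l, m, n, o (10 total).
With 10 odd-degree vertices (more than two), no single trail can use every edge.

No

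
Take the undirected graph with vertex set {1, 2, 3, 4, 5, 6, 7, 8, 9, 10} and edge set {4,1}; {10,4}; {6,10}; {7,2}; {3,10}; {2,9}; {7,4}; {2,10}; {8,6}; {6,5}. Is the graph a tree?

|V| = 10, |E| = 10.
Connected but with 10 > 9 edges, so it has a cycle and is not a tree.

No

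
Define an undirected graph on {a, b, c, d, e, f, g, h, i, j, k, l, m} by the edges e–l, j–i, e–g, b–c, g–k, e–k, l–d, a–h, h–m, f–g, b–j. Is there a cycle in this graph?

The graph has 13 vertices, 11 edges, and 3 connected components.
Since 11 > 13 - 3, a cycle must exist; for instance e-g-k-e.

Yes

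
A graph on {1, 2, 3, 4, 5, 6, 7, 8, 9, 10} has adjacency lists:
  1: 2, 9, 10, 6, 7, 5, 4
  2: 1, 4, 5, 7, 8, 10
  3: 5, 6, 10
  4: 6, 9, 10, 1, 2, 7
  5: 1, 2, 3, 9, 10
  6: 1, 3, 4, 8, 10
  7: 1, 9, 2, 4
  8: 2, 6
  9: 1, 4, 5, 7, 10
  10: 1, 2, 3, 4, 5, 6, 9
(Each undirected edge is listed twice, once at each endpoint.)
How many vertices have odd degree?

Degrees: 1:7, 2:6, 3:3, 4:6, 5:5, 6:5, 7:4, 8:2, 9:5, 10:7
Odd-degree vertices: 1, 3, 5, 6, 9, 10.

6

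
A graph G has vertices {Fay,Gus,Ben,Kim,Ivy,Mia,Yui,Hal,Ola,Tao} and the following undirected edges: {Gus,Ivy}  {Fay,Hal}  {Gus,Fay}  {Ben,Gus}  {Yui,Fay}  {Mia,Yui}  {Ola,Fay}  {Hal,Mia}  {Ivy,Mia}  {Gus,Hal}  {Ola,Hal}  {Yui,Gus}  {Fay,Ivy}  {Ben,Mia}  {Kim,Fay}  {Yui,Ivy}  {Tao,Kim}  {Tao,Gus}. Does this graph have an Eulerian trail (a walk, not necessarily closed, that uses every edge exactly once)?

Degrees: Fay:6, Gus:6, Ben:2, Kim:2, Ivy:4, Mia:4, Yui:4, Hal:4, Ola:2, Tao:2
Odd-degree vertices: none (0 total).
The non-isolated vertices are connected and exactly 0 have odd degree, so an Eulerian trail exists.

Yes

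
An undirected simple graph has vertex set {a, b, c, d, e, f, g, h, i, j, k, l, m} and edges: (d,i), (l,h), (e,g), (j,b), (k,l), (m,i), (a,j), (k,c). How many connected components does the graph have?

Component: {f}
Component: {e, g}
Component: {a, b, j}
Component: {d, i, m}
Component: {c, h, k, l}

5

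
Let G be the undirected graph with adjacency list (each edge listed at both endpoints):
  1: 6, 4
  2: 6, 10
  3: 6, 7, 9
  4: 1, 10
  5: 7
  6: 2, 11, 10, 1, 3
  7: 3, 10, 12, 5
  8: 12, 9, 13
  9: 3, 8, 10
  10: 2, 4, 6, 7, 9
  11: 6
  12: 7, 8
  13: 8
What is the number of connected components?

Component: {1, 2, 3, 4, 5, 6, 7, 8, 9, 10, 11, 12, 13}

1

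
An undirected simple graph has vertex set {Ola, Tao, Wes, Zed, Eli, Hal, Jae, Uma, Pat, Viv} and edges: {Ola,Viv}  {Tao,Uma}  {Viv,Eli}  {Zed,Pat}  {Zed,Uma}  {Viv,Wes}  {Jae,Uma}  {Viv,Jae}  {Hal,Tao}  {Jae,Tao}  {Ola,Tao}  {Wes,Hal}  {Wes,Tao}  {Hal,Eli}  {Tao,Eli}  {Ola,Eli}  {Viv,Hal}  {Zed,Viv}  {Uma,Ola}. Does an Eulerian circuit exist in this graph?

Degrees: Ola:4, Tao:6, Wes:3, Zed:3, Eli:4, Hal:4, Jae:3, Uma:4, Pat:1, Viv:6
Vertices with odd degree: Wes, Zed, Jae, Pat. An Eulerian circuit requires all degrees even.

No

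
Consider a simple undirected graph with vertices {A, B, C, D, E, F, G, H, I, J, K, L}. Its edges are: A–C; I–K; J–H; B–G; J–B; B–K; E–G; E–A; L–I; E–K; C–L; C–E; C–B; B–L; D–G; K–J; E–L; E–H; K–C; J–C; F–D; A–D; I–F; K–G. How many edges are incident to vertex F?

2

Neighbors of F: D, I.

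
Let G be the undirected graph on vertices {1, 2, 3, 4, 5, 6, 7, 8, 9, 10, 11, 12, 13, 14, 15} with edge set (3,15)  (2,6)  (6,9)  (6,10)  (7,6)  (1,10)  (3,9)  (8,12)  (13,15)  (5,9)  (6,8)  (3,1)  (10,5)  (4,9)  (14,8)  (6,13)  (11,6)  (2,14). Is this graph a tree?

The graph has 15 vertices and 18 edges.
A tree on 15 vertices has exactly 14 edges; this graph has 18, so it contains a cycle and is not a tree.

No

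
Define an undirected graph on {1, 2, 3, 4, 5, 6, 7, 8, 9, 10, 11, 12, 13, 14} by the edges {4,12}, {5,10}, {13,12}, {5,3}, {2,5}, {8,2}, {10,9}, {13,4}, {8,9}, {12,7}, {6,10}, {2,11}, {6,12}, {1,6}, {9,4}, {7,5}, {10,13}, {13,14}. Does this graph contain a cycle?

|V| = 14, |E| = 18, number of components = 1.
Since 18 > 14 - 1, a cycle must exist; for instance 10-5-2-8-9-10.

Yes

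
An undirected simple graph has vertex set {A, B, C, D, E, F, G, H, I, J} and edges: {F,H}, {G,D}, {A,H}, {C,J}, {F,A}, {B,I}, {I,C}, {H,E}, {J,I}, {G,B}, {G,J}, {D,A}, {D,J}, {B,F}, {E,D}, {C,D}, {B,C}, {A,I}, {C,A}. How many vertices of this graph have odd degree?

Degrees: A:5, B:4, C:5, D:5, E:2, F:3, G:3, H:3, I:4, J:4
Odd-degree vertices: A, C, D, F, G, H.

6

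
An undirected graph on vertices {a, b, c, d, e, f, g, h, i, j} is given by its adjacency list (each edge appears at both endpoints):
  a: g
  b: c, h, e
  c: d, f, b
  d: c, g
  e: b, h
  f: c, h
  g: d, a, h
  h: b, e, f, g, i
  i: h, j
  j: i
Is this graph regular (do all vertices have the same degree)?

No

Degrees: a:1, b:3, c:3, d:2, e:2, f:2, g:3, h:5, i:2, j:1
Degrees are not all equal (e.g. deg(a)=1 but deg(h)=5); not regular.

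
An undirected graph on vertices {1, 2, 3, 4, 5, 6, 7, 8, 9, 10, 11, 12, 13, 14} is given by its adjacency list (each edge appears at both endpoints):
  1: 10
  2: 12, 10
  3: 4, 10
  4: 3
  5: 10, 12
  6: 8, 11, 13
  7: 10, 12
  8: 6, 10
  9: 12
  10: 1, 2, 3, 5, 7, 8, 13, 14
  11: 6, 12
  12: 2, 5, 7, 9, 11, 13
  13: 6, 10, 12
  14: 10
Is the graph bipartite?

Yes

A valid 2-coloring puts {4, 6, 10, 12} on one side and {1, 2, 3, 5, 7, 8, 9, 11, 13, 14} on the other; every edge crosses between the two sides.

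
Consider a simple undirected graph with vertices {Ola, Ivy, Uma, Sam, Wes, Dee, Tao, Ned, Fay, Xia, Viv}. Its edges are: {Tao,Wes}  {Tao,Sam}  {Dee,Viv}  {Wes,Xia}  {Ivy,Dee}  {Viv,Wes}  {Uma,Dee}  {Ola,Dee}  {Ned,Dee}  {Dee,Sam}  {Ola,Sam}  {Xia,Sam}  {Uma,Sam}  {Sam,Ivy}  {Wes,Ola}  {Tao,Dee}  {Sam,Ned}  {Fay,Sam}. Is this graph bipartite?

No

Ivy-Sam-Dee-Ivy is an odd cycle (length 3), and a bipartite graph can contain only even cycles.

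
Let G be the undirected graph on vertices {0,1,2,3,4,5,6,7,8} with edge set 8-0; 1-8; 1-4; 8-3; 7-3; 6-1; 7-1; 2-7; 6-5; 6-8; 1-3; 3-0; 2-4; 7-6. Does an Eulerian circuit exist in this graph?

Degrees: 0:2, 1:5, 2:2, 3:4, 4:2, 5:1, 6:4, 7:4, 8:4
1, 5 have odd degree; an Eulerian circuit needs every degree to be even, so none exists.

No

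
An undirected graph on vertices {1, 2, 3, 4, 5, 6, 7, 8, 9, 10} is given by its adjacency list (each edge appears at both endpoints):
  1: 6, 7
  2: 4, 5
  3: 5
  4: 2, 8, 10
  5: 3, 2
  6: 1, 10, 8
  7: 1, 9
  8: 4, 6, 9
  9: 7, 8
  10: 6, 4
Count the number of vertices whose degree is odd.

Degrees: 1:2, 2:2, 3:1, 4:3, 5:2, 6:3, 7:2, 8:3, 9:2, 10:2
Odd-degree vertices: 3, 4, 6, 8.

4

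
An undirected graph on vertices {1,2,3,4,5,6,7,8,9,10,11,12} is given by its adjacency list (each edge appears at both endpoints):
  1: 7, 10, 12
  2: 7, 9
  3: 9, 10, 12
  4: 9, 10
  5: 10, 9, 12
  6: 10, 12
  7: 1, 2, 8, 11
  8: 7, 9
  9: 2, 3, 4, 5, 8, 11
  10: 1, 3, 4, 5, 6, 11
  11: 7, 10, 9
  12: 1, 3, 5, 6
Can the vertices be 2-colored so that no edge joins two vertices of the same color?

Yes

A valid 2-coloring puts {7, 9, 10, 12} on one side and {1, 2, 3, 4, 5, 6, 8, 11} on the other; every edge crosses between the two sides.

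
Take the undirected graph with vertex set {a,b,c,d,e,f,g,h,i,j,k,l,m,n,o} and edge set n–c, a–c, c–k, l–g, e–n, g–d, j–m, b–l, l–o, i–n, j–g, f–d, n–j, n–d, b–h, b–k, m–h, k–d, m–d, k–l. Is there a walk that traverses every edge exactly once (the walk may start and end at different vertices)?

Degrees: a:1, b:3, c:3, d:5, e:1, f:1, g:3, h:2, i:1, j:3, k:4, l:4, m:3, n:5, o:1
Odd-degree vertices: a, b, c, d, e, f, g, i, j, m, n, o (12 total).
With 12 odd-degree vertices (more than two), no single trail can use every edge.

No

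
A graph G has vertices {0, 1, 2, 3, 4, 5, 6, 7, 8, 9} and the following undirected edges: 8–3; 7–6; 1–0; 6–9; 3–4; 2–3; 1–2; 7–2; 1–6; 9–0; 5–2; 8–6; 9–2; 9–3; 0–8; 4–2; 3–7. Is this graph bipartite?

No

The cycle 3-2-9-3 has length 3, which is odd, so the graph is not bipartite.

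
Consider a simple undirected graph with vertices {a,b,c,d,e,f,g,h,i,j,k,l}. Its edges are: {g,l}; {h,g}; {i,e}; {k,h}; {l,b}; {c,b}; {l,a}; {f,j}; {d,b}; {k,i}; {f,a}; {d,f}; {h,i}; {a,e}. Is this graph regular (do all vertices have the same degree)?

No

Degrees: a:3, b:3, c:1, d:2, e:2, f:3, g:2, h:3, i:3, j:1, k:2, l:3
Degrees are not all equal (e.g. deg(c)=1 but deg(a)=3); not regular.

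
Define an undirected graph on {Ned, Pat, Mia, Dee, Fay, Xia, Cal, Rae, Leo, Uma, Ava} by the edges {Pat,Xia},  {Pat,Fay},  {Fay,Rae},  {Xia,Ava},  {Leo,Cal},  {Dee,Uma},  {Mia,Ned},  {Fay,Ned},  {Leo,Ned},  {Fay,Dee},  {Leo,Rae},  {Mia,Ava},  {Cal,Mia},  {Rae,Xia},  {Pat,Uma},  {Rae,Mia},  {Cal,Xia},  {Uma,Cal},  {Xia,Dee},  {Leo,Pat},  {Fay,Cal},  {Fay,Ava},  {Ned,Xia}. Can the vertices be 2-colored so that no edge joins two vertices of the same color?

Yes

A valid 2-coloring puts {Mia, Fay, Xia, Leo, Uma} on one side and {Ned, Pat, Dee, Cal, Rae, Ava} on the other; every edge crosses between the two sides.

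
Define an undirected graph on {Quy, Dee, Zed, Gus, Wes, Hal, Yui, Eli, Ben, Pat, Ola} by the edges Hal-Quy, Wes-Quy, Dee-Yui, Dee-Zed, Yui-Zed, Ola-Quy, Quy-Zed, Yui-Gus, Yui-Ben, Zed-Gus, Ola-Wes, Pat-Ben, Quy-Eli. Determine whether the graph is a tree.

|V| = 11, |E| = 13.
A tree on 11 vertices has exactly 10 edges; this graph has 13, so it contains a cycle and is not a tree.

No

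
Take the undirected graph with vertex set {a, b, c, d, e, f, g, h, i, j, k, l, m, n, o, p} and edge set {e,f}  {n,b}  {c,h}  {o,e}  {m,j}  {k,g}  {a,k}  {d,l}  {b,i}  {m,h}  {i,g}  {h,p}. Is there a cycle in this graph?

No

|V| = 16, |E| = 12, number of components = 4.
A forest on 16 vertices with 4 components has exactly 12 edges, which matches — so no cycle.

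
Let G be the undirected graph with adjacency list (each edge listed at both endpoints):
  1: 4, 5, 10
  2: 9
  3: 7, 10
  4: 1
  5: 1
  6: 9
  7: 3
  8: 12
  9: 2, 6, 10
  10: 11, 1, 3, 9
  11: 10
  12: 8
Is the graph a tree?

No

|V| = 12, |E| = 10.
It splits into 2 components, so it cannot be a tree.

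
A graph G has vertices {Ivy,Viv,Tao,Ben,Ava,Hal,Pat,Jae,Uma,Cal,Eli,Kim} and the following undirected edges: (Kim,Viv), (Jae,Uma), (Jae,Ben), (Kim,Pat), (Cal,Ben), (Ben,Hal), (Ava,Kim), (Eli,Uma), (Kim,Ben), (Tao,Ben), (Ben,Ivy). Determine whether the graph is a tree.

|V| = 12, |E| = 11.
It is connected with exactly 11 edges, hence acyclic — it is a tree.

Yes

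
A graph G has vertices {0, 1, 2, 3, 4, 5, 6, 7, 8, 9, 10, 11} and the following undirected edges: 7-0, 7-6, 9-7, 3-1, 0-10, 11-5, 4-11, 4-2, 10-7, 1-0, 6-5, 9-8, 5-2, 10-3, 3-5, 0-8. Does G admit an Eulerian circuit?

No

Degrees: 0:4, 1:2, 2:2, 3:3, 4:2, 5:4, 6:2, 7:4, 8:2, 9:2, 10:3, 11:2
Vertices with odd degree: 3, 10. An Eulerian circuit requires all degrees even.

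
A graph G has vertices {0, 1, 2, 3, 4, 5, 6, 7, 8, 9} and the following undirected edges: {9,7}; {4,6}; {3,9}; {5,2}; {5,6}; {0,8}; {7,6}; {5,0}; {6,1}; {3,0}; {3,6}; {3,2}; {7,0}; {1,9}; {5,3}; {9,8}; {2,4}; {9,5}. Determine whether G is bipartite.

3-5-9-3 is an odd cycle (length 3), and a bipartite graph can contain only even cycles.

No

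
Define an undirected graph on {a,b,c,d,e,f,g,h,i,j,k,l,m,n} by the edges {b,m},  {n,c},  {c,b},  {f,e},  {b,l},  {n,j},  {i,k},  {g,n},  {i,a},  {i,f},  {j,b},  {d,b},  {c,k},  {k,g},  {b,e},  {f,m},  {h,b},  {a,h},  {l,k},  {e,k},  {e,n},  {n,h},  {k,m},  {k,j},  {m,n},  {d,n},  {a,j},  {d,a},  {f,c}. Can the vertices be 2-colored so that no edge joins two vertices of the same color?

Yes

Partition the vertices as {c, d, e, g, h, i, j, l, m} vs {a, b, f, k, n}. Each listed edge has one endpoint in each part, so the graph is bipartite.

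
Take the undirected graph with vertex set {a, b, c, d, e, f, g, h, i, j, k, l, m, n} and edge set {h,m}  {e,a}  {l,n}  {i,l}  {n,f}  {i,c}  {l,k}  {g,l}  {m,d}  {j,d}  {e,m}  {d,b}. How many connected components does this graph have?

Component: {a, b, d, e, h, j, m}
Component: {c, f, g, i, k, l, n}

2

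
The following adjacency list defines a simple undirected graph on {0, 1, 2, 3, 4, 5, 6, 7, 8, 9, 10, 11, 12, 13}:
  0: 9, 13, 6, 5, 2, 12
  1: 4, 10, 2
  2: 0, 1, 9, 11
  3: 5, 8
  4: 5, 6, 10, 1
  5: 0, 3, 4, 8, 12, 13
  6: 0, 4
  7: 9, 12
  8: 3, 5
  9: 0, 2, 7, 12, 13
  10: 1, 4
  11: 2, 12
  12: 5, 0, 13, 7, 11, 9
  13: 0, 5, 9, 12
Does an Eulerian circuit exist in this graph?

Degrees: 0:6, 1:3, 2:4, 3:2, 4:4, 5:6, 6:2, 7:2, 8:2, 9:5, 10:2, 11:2, 12:6, 13:4
1, 9 have odd degree; an Eulerian circuit needs every degree to be even, so none exists.

No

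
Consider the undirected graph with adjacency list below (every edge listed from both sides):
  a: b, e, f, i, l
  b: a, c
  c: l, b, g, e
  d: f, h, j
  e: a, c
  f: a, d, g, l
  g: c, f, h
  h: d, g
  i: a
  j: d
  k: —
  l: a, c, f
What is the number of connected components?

2

Component: {k}
Component: {a, b, c, d, e, f, g, h, i, j, l}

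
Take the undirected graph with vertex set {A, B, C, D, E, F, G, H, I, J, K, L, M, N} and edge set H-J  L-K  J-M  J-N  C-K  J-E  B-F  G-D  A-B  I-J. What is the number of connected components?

4

Component: {D, G}
Component: {A, B, F}
Component: {C, K, L}
Component: {E, H, I, J, M, N}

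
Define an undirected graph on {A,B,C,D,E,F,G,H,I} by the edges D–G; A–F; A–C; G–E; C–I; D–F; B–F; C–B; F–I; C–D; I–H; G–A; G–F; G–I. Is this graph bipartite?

G-F-I-G is an odd cycle (length 3), and a bipartite graph can contain only even cycles.

No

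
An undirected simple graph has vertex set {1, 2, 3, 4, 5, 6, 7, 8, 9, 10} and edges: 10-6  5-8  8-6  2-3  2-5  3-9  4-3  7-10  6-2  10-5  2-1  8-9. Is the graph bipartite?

No

2-3-9-8-5-2 is an odd cycle (length 5), and a bipartite graph can contain only even cycles.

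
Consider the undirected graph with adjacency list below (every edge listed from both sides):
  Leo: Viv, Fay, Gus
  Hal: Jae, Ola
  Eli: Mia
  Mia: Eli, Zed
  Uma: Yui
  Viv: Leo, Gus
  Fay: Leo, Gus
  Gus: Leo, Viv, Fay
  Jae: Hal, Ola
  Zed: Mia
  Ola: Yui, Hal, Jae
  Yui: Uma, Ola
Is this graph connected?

Component: {Eli, Mia, Zed}
Component: {Leo, Viv, Fay, Gus}
Component: {Hal, Uma, Jae, Ola, Yui}
No edge joins these 3 groups, so the graph is disconnected.

No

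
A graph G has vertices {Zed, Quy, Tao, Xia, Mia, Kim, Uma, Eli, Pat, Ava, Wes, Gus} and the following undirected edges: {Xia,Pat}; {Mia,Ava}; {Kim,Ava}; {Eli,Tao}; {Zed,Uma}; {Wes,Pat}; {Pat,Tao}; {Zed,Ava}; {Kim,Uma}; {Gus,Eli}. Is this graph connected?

No

Component: {Quy}
Component: {Zed, Mia, Kim, Uma, Ava}
Component: {Tao, Xia, Eli, Pat, Wes, Gus}
There are 3 separate components, so the graph is not connected.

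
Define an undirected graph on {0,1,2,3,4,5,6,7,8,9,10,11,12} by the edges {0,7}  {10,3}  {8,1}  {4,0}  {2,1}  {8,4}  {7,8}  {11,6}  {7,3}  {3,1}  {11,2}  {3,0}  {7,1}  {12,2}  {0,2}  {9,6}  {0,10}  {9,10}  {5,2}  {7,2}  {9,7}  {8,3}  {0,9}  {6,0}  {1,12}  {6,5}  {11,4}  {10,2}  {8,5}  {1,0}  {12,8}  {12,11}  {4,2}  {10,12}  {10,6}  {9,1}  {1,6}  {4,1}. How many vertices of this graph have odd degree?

6

Degrees: 0:8, 1:9, 2:8, 3:5, 4:5, 5:3, 6:6, 7:6, 8:6, 9:5, 10:6, 11:4, 12:5
Odd-degree vertices: 1, 3, 4, 5, 9, 12.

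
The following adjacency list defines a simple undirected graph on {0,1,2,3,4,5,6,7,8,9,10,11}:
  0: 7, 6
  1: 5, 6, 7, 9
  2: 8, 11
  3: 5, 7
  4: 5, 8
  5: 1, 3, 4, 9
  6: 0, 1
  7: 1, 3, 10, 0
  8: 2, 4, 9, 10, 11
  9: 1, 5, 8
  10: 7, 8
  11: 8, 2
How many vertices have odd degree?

Degrees: 0:2, 1:4, 2:2, 3:2, 4:2, 5:4, 6:2, 7:4, 8:5, 9:3, 10:2, 11:2
Odd-degree vertices: 8, 9.

2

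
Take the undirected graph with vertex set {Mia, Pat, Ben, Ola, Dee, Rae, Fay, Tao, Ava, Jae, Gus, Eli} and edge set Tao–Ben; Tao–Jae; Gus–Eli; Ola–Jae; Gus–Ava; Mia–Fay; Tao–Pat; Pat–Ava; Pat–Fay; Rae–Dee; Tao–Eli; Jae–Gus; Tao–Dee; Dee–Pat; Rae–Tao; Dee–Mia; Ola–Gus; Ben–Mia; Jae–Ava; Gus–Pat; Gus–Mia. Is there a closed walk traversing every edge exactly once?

No

Degrees: Mia:4, Pat:5, Ben:2, Ola:2, Dee:4, Rae:2, Fay:2, Tao:6, Ava:3, Jae:4, Gus:6, Eli:2
Pat, Ava have odd degree; an Eulerian circuit needs every degree to be even, so none exists.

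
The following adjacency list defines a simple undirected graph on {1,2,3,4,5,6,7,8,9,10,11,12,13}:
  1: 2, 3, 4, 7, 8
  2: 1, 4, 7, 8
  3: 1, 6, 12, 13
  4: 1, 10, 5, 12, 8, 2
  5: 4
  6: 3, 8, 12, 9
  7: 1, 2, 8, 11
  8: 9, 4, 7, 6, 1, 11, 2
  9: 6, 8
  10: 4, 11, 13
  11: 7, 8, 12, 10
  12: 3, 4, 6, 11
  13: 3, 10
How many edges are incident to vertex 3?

4

Neighbors of 3: 1, 6, 12, 13.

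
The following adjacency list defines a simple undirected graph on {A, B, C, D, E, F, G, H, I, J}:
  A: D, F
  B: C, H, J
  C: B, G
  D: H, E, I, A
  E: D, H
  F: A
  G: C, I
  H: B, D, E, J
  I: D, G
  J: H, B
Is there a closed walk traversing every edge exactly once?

Degrees: A:2, B:3, C:2, D:4, E:2, F:1, G:2, H:4, I:2, J:2
B, F have odd degree; an Eulerian circuit needs every degree to be even, so none exists.

No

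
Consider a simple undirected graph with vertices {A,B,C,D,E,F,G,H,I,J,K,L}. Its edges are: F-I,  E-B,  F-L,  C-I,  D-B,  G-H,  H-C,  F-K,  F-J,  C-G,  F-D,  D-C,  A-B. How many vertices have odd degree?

8

Degrees: A:1, B:3, C:4, D:3, E:1, F:5, G:2, H:2, I:2, J:1, K:1, L:1
Odd-degree vertices: A, B, D, E, F, J, K, L.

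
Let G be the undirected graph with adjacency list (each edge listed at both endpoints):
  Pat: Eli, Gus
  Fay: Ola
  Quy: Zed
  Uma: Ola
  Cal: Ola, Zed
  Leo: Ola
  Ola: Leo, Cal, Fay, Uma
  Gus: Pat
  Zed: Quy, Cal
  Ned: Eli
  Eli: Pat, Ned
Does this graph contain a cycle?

No

|V| = 11, |E| = 9, number of components = 2.
A forest on 11 vertices with 2 components has exactly 9 edges, which matches — so no cycle.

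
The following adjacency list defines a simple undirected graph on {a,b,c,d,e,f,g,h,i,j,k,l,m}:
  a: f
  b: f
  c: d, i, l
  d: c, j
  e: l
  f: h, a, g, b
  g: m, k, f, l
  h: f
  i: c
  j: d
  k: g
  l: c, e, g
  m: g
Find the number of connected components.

Component: {a, b, c, d, e, f, g, h, i, j, k, l, m}

1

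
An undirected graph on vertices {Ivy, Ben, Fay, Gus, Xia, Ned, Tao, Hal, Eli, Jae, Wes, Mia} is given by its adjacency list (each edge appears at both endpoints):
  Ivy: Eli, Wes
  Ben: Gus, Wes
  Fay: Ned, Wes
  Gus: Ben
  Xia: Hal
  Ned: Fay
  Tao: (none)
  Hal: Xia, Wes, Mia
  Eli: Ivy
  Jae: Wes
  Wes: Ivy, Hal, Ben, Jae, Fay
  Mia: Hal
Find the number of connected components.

2

Component: {Tao}
Component: {Ivy, Ben, Fay, Gus, Xia, Ned, Hal, Eli, Jae, Wes, Mia}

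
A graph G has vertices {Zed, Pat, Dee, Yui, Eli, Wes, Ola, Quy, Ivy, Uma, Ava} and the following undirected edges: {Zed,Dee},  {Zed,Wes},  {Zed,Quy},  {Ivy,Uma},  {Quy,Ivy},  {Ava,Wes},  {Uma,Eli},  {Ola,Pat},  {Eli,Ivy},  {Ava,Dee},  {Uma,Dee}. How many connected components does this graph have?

Component: {Yui}
Component: {Pat, Ola}
Component: {Zed, Dee, Eli, Wes, Quy, Ivy, Uma, Ava}

3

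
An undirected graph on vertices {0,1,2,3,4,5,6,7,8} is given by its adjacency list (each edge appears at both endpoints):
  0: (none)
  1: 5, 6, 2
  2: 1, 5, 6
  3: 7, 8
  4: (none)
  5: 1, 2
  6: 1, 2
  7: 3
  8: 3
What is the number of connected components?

4

Component: {0}
Component: {4}
Component: {3, 7, 8}
Component: {1, 2, 5, 6}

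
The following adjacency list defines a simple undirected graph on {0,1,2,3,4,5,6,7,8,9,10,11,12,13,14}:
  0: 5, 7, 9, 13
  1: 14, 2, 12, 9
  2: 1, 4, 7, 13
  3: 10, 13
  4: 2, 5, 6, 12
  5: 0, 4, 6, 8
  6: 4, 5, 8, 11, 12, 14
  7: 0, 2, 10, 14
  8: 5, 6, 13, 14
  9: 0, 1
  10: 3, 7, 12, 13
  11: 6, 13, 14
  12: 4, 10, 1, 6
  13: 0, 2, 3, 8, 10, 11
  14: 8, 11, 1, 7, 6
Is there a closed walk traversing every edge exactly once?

No

Degrees: 0:4, 1:4, 2:4, 3:2, 4:4, 5:4, 6:6, 7:4, 8:4, 9:2, 10:4, 11:3, 12:4, 13:6, 14:5
11, 14 have odd degree; an Eulerian circuit needs every degree to be even, so none exists.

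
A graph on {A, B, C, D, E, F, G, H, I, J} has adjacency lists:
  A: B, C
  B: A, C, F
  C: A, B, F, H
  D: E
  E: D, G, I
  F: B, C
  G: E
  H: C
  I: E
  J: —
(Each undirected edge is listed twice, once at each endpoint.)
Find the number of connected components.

Component: {J}
Component: {D, E, G, I}
Component: {A, B, C, F, H}

3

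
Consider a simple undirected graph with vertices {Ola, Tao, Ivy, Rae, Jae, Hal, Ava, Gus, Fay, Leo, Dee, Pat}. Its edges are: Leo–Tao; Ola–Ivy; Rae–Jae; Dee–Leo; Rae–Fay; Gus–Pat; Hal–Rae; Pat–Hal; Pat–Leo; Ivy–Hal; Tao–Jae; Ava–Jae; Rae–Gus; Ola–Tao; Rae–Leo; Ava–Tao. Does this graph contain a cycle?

Yes

|V| = 12, |E| = 16, number of components = 1.
One cycle is Leo-Pat-Gus-Rae-Leo.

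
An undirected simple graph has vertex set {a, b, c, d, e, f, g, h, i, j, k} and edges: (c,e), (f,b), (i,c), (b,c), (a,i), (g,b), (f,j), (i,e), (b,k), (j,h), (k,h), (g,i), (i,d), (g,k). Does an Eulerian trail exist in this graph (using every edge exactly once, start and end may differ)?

No

Degrees: a:1, b:4, c:3, d:1, e:2, f:2, g:3, h:2, i:5, j:2, k:3
Odd-degree vertices: a, c, d, g, i, k (6 total).
With 6 odd-degree vertices (more than two), no single trail can use every edge.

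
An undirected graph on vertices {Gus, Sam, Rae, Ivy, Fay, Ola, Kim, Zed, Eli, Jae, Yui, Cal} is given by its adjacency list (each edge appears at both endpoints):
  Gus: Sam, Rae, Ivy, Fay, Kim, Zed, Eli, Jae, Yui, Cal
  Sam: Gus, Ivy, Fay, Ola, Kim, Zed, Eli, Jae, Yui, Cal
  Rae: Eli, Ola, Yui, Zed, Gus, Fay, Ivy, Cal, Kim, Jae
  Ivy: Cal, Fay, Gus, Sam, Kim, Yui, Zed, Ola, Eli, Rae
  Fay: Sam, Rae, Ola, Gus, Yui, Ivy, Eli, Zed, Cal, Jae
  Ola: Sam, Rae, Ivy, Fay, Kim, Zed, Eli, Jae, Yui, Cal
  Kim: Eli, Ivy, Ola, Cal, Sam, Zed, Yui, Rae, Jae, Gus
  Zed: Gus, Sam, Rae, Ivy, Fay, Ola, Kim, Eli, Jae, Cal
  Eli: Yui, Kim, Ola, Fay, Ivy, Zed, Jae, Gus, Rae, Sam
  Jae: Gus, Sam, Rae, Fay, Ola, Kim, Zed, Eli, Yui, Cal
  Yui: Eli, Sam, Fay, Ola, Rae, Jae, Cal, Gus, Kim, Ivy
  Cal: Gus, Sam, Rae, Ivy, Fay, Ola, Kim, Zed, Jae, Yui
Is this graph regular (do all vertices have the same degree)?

Degrees: Gus:10, Sam:10, Rae:10, Ivy:10, Fay:10, Ola:10, Kim:10, Zed:10, Eli:10, Jae:10, Yui:10, Cal:10
Every vertex has degree 10, so the graph is 10-regular.

Yes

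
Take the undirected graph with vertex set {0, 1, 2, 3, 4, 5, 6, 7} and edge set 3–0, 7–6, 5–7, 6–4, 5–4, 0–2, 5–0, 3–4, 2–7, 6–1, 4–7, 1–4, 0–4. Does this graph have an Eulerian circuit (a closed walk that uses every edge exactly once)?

Degrees: 0:4, 1:2, 2:2, 3:2, 4:6, 5:3, 6:3, 7:4
Vertices with odd degree: 5, 6. An Eulerian circuit requires all degrees even.

No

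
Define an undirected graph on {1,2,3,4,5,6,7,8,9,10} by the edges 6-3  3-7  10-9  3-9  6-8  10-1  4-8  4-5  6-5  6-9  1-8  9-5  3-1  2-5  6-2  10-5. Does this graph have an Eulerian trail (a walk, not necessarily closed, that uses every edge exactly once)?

No

Degrees: 1:3, 2:2, 3:4, 4:2, 5:5, 6:5, 7:1, 8:3, 9:4, 10:3
Odd-degree vertices: 1, 5, 6, 7, 8, 10 (6 total).
With 6 odd-degree vertices (more than two), no single trail can use every edge.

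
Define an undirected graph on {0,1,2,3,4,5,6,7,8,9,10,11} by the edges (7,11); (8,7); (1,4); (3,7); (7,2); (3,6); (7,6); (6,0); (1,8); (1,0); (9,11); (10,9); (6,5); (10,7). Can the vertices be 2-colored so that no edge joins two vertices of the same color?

The cycle 3-6-7-3 has length 3, which is odd, so the graph is not bipartite.

No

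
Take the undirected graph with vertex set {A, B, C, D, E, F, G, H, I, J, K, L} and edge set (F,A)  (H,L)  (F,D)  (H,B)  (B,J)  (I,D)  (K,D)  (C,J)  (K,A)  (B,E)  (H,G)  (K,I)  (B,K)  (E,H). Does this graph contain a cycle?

Yes

The graph has 12 vertices, 14 edges, and 1 connected component.
One cycle is B-H-E-B.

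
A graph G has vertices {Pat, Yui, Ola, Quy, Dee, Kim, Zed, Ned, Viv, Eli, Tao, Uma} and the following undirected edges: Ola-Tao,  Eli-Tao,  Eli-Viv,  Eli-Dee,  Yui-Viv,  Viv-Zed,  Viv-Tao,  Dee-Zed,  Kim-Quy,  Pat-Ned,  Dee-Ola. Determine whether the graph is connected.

Component: {Uma}
Component: {Pat, Ned}
Component: {Quy, Kim}
Component: {Yui, Ola, Dee, Zed, Viv, Eli, Tao}
There are 4 separate components, so the graph is not connected.

No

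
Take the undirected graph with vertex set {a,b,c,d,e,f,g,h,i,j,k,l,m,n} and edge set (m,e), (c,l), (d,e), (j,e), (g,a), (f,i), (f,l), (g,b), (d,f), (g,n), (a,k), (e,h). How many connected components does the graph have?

2

Component: {a, b, g, k, n}
Component: {c, d, e, f, h, i, j, l, m}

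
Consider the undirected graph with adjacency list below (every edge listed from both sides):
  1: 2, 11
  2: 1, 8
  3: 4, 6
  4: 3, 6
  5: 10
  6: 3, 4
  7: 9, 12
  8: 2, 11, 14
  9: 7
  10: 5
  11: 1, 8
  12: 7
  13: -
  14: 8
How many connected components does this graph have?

Component: {13}
Component: {5, 10}
Component: {3, 4, 6}
Component: {7, 9, 12}
Component: {1, 2, 8, 11, 14}

5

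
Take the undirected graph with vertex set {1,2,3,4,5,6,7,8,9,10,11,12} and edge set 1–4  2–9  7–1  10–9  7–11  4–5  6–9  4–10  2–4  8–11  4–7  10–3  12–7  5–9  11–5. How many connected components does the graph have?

Component: {1, 2, 3, 4, 5, 6, 7, 8, 9, 10, 11, 12}

1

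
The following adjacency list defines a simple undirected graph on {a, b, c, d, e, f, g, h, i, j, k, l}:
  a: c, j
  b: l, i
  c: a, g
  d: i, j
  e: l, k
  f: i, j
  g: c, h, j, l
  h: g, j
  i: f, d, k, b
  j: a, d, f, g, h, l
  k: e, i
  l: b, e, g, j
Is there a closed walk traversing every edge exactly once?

Degrees: a:2, b:2, c:2, d:2, e:2, f:2, g:4, h:2, i:4, j:6, k:2, l:4
All degrees are even and the non-isolated vertices are connected — an Eulerian circuit exists.

Yes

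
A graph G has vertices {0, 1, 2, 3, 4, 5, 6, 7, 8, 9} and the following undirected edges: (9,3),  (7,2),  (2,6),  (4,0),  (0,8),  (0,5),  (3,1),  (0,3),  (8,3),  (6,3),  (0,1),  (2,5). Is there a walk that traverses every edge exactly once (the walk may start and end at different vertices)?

No

Degrees: 0:5, 1:2, 2:3, 3:5, 4:1, 5:2, 6:2, 7:1, 8:2, 9:1
Odd-degree vertices: 0, 2, 3, 4, 7, 9 (6 total).
With 6 odd-degree vertices (more than two), no single trail can use every edge.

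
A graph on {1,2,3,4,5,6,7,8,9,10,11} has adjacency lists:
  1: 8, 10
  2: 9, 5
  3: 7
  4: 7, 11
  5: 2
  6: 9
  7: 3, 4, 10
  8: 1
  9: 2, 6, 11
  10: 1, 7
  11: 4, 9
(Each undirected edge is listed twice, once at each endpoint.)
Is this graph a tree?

Yes

The graph has 11 vertices and 10 edges.
Connected and |E| = |V| - 1, which characterizes a tree.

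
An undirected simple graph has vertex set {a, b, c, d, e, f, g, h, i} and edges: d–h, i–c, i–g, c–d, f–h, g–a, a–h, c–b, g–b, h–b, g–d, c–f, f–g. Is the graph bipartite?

Yes

Partition the vertices as {c, e, g, h} vs {a, b, d, f, i}. Each listed edge has one endpoint in each part, so the graph is bipartite.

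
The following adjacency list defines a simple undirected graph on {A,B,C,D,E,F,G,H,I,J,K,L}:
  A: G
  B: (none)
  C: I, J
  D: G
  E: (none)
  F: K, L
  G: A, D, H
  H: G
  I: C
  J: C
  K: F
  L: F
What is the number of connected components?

5

Component: {B}
Component: {E}
Component: {C, I, J}
Component: {F, K, L}
Component: {A, D, G, H}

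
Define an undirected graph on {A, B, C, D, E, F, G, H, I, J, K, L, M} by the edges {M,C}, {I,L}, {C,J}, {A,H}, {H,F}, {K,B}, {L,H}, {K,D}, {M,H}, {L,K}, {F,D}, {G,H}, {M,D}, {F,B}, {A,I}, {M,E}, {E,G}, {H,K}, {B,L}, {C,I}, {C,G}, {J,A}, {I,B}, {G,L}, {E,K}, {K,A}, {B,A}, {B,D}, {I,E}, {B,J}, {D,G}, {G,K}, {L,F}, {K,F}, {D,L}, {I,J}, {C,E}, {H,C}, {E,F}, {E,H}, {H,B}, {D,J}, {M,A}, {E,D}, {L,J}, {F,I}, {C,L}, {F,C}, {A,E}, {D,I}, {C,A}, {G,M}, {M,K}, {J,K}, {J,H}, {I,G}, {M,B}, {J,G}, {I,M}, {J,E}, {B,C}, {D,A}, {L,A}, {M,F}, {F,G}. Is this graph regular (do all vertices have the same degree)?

Degrees: A:10, B:10, C:10, D:10, E:10, F:10, G:10, H:10, I:10, J:10, K:10, L:10, M:10
Every vertex has degree 10, so the graph is 10-regular.

Yes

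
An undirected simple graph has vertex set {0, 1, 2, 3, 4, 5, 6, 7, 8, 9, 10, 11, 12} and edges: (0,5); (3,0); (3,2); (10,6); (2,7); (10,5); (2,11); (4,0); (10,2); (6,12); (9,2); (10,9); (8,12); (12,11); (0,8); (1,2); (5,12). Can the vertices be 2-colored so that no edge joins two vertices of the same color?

No

9-10-2-9 is an odd cycle (length 3), and a bipartite graph can contain only even cycles.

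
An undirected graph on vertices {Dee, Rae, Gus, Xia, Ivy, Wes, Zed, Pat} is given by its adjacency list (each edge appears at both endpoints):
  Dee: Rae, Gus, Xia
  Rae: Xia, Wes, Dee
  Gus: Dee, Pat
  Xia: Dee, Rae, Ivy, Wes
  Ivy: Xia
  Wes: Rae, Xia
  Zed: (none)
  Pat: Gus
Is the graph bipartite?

Rae-Xia-Dee-Rae is an odd cycle (length 3), and a bipartite graph can contain only even cycles.

No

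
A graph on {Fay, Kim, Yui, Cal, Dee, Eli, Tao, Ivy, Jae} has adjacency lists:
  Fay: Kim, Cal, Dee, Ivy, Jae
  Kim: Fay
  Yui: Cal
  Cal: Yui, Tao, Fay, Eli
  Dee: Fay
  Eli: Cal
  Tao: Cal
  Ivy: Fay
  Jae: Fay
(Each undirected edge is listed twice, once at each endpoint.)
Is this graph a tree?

Yes

The graph has 9 vertices and 8 edges.
It is connected with exactly 8 edges, hence acyclic — it is a tree.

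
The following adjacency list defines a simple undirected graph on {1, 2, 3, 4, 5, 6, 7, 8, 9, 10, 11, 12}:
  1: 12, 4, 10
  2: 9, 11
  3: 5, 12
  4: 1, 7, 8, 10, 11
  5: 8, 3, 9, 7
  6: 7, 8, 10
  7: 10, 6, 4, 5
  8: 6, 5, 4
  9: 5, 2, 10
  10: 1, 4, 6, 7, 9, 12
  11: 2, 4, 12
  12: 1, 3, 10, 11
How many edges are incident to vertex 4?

Neighbors of 4: 1, 7, 8, 10, 11.

5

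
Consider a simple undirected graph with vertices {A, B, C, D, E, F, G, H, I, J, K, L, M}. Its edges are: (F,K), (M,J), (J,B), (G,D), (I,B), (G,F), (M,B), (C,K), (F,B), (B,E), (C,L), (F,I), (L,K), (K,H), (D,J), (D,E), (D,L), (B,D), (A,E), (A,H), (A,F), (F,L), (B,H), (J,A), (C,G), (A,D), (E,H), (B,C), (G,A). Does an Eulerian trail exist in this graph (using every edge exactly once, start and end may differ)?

Degrees: A:6, B:8, C:4, D:6, E:4, F:6, G:4, H:4, I:2, J:4, K:4, L:4, M:2
Odd-degree vertices: none (0 total).
The non-isolated vertices are connected and exactly 0 have odd degree, so an Eulerian trail exists.

Yes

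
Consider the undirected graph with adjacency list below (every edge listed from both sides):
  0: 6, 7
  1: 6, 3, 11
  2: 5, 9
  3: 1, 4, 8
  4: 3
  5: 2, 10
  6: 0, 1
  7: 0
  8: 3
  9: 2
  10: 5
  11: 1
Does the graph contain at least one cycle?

The graph has 12 vertices, 10 edges, and 2 connected components.
A forest on 12 vertices with 2 components has exactly 10 edges, which matches — so no cycle.

No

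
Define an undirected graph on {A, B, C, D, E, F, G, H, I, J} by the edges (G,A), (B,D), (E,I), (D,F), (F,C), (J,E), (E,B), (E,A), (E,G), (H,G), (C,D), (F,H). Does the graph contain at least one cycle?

|V| = 10, |E| = 12, number of components = 1.
Since 12 > 10 - 1, a cycle must exist; for instance D-F-C-D.

Yes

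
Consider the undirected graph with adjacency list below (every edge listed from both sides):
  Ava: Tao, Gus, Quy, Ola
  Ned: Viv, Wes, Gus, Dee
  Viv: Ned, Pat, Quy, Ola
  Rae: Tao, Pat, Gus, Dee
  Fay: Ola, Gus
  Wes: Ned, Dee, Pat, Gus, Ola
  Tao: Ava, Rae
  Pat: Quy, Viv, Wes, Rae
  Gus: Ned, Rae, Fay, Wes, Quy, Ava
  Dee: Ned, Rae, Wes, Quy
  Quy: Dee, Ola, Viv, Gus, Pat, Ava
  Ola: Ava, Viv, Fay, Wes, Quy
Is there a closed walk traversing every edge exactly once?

No

Degrees: Ava:4, Ned:4, Viv:4, Rae:4, Fay:2, Wes:5, Tao:2, Pat:4, Gus:6, Dee:4, Quy:6, Ola:5
Wes, Ola have odd degree; an Eulerian circuit needs every degree to be even, so none exists.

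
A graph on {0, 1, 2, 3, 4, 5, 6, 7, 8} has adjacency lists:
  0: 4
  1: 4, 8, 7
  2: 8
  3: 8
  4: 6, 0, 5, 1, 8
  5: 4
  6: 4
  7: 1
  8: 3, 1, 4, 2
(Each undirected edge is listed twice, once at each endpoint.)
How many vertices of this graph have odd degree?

8

Degrees: 0:1, 1:3, 2:1, 3:1, 4:5, 5:1, 6:1, 7:1, 8:4
Odd-degree vertices: 0, 1, 2, 3, 4, 5, 6, 7.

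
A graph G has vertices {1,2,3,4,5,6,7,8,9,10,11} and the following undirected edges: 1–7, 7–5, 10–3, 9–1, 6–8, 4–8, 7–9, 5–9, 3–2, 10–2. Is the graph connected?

Component: {11}
Component: {2, 3, 10}
Component: {4, 6, 8}
Component: {1, 5, 7, 9}
No edge joins these 4 groups, so the graph is disconnected.

No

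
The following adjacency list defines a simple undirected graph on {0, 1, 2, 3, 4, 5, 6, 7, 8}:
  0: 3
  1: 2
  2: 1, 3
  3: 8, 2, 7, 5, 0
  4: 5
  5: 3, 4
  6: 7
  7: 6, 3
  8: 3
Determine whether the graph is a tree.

The graph has 9 vertices and 8 edges.
It is connected with exactly 8 edges, hence acyclic — it is a tree.

Yes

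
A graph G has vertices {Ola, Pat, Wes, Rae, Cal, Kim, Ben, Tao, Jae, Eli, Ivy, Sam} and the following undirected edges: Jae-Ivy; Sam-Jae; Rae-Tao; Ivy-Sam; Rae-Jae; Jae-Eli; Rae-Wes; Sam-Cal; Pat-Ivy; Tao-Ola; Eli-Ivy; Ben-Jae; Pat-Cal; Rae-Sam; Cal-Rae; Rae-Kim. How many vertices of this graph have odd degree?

Degrees: Ola:1, Pat:2, Wes:1, Rae:6, Cal:3, Kim:1, Ben:1, Tao:2, Jae:5, Eli:2, Ivy:4, Sam:4
Odd-degree vertices: Ola, Wes, Cal, Kim, Ben, Jae.

6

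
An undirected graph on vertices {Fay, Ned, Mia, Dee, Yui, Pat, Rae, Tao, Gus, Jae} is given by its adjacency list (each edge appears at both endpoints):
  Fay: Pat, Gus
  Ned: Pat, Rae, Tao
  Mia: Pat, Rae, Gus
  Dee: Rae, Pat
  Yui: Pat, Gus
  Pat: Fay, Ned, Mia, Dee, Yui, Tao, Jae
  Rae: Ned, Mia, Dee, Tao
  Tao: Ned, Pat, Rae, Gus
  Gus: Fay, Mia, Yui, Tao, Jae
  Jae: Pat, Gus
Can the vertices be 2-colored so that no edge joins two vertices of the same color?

Rae-Ned-Tao-Rae is an odd cycle (length 3), and a bipartite graph can contain only even cycles.

No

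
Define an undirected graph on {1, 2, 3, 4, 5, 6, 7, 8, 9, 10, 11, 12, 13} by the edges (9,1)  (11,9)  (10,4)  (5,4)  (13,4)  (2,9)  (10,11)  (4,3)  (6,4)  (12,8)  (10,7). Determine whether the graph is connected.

No

Component: {8, 12}
Component: {1, 2, 3, 4, 5, 6, 7, 9, 10, 11, 13}
There are 2 separate components, so the graph is not connected.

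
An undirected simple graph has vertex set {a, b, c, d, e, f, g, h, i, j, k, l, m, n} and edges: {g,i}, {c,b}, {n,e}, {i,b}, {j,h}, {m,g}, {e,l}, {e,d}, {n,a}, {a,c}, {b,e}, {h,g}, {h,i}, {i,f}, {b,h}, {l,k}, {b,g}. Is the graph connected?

Yes

Starting from a and exploring outward reaches every vertex (a, n, c, e, b, l, d, i, h, g, k, f, j, m); the graph is connected.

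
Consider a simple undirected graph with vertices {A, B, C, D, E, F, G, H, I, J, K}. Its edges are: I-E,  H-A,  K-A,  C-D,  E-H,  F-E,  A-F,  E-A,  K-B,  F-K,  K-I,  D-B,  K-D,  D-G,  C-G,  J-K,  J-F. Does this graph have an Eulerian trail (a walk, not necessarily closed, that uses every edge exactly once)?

Degrees: A:4, B:2, C:2, D:4, E:4, F:4, G:2, H:2, I:2, J:2, K:6
Odd-degree vertices: none (0 total).
With 0 odd-degree vertices and all edges in one connected piece, an Eulerian trail exists.

Yes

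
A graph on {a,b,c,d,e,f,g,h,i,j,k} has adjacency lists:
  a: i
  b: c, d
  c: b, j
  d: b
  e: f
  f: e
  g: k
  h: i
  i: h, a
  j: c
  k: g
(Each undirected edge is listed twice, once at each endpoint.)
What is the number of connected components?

4

Component: {e, f}
Component: {g, k}
Component: {a, h, i}
Component: {b, c, d, j}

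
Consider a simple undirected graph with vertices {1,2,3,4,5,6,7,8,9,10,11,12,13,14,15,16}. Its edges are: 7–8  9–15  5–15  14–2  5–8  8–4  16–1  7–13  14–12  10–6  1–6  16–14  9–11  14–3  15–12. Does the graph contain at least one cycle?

|V| = 16, |E| = 15, number of components = 1.
A forest on 16 vertices with 1 component has exactly 15 edges, which matches — so no cycle.

No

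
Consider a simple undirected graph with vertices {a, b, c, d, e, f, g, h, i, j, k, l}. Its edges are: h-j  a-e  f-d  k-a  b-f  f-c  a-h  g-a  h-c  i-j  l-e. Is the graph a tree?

The graph has 12 vertices and 11 edges.
It is connected with exactly 11 edges, hence acyclic — it is a tree.

Yes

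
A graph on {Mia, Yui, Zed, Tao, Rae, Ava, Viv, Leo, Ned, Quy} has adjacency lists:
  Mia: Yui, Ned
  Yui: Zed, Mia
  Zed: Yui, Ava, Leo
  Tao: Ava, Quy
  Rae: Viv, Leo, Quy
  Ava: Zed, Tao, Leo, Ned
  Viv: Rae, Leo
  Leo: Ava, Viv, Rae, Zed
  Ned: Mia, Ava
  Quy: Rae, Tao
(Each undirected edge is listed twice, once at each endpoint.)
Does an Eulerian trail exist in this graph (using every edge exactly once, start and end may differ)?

Yes

Degrees: Mia:2, Yui:2, Zed:3, Tao:2, Rae:3, Ava:4, Viv:2, Leo:4, Ned:2, Quy:2
Odd-degree vertices: Zed, Rae (2 total).
The non-isolated vertices are connected and exactly 2 have odd degree, so an Eulerian trail exists (from Zed to Rae).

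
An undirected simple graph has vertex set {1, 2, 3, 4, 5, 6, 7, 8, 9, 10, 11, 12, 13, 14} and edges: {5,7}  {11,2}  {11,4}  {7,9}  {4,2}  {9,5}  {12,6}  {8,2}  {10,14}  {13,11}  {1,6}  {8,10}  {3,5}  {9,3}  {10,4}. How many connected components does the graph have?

Component: {1, 6, 12}
Component: {3, 5, 7, 9}
Component: {2, 4, 8, 10, 11, 13, 14}

3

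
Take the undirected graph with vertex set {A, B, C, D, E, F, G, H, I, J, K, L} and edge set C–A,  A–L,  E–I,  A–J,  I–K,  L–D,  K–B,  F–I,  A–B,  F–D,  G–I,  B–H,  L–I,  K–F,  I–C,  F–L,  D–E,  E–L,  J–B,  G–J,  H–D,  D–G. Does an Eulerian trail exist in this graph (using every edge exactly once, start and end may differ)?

No

Degrees: A:4, B:4, C:2, D:5, E:3, F:4, G:3, H:2, I:6, J:3, K:3, L:5
Odd-degree vertices: D, E, G, J, K, L (6 total).
An Eulerian trail requires 0 or 2 odd-degree vertices; here there are 6.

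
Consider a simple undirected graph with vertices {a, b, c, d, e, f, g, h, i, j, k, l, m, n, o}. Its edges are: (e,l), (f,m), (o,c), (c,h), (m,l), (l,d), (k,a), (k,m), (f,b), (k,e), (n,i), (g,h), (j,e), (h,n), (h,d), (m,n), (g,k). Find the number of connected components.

Component: {a, b, c, d, e, f, g, h, i, j, k, l, m, n, o}

1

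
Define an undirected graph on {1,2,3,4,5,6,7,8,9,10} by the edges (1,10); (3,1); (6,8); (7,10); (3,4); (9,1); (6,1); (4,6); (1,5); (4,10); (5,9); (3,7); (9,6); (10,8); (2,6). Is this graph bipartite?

No

The cycle 1-9-6-1 has length 3, which is odd, so the graph is not bipartite.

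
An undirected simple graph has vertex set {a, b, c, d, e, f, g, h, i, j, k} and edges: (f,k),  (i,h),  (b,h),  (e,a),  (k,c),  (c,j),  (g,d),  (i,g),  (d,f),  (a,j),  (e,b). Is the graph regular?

Degrees: a:2, b:2, c:2, d:2, e:2, f:2, g:2, h:2, i:2, j:2, k:2
All degrees equal 2; the graph is regular.

Yes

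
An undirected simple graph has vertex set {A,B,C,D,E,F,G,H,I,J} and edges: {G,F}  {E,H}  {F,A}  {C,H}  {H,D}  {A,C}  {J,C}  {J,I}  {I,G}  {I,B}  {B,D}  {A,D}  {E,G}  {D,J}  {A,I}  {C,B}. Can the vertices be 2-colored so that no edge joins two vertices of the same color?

Yes

Color {C, D, E, F, I} black and {A, B, G, H, J} white. No edge joins two same-colored vertices, so the graph is bipartite.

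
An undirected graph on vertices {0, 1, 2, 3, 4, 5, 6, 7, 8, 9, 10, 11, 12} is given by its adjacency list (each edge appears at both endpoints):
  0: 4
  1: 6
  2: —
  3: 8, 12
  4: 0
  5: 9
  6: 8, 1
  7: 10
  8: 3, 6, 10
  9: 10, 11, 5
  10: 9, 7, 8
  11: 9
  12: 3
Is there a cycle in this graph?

No

The graph has 13 vertices, 10 edges, and 3 connected components.
Since 10 = 13 - 3, the graph is a forest and contains no cycle.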